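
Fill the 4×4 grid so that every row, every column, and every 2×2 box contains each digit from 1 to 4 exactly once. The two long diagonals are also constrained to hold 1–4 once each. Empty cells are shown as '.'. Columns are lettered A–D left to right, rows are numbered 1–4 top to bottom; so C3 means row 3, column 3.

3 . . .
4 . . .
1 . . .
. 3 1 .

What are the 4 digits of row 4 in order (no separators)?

A4 = 2: row 4 has {1,3}; col 1 has {1,3,4}; box has {1,3}; anti-diagonal has {} → only 2 remains.
D4 = 4: row 4 has {1,2,3}; col 4 has {}; box has {1}; main diagonal has {3} → only 4 remains.

2314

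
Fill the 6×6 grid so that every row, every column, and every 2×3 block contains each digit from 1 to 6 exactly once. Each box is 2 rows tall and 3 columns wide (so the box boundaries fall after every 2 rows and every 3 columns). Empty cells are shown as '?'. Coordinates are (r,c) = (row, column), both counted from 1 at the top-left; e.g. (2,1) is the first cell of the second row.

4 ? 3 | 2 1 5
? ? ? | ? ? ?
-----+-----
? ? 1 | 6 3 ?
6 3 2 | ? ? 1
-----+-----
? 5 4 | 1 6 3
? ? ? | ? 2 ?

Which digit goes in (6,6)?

4

(1,2) = 6: row 1 has {1,2,3,4,5}; col 2 has {3,5}; box has {3,4} → only 6 remains.
(2,3) = 5: row 2 has {}; col 3 has {1,2,3,4}; box has {3,4,6} → only 5 remains.
(2,5) = 4: row 2 has {5}; col 5 has {1,2,3,6}; box has {1,2,5} → only 4 remains.
(2,6) = 6: row 2 has {4,5}; col 6 has {1,3,5}; box has {1,2,4,5} → only 6 remains.
(3,1) = 5: row 3 has {1,3,6}; col 1 has {4,6}; box has {1,2,3,6} → only 5 remains.
(3,2) = 4: row 3 has {1,3,5,6}; col 2 has {3,5,6}; box has {1,2,3,5,6} → only 4 remains.
(3,6) = 2: row 3 has {1,3,4,5,6}; col 6 has {1,3,5,6}; box has {1,3,6} → only 2 remains.
(4,5) = 5: row 4 has {1,2,3,6}; col 5 has {1,2,3,4,6}; box has {1,2,3,6} → only 5 remains.
(5,1) = 2: row 5 has {1,3,4,5,6}; col 1 has {4,5,6}; box has {4,5} → only 2 remains.
(6,2) = 1: row 6 has {2}; col 2 has {3,4,5,6}; box has {2,4,5} → only 1 remains.
(6,3) = 6: row 6 has {1,2}; col 3 has {1,2,3,4,5}; box has {1,2,4,5} → only 6 remains.
(6,6) = 4: row 6 has {1,2,6}; col 6 has {1,2,3,5,6}; box has {1,2,3,6} → only 4 remains.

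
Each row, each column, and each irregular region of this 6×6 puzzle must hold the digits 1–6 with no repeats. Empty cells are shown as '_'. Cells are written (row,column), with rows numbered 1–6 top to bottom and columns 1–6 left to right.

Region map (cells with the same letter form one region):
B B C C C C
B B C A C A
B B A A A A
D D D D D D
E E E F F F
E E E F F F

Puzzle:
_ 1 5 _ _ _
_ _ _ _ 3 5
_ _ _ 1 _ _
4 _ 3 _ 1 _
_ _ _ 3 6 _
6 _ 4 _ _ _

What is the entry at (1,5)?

(2,1) = 2: row 2 has {3,5}; col 1 has {4,6}; region has {1} → only 2 remains.
(1,1) = 3: row 1 has {1,5}; col 1 has {2,4,6}; region has {1,2} → only 3 remains.
(3,1) = 5: row 3 has {1}; col 1 has {2,3,4,6}; region has {1,2,3} → only 5 remains.
(5,1) = 1: row 5 has {3,6}; col 1 has {2,3,4,5,6}; region has {4,6} → only 1 remains.
(5,3) = 2: row 5 has {1,3,6}; col 3 has {3,4,5}; region has {1,4,6} → only 2 remains.
(5,6) = 4: row 5 has {1,2,3,6}; col 6 has {5}; region has {3,6} → only 4 remains.
(3,3) = 6: row 3 has {1,5}; col 3 has {2,3,4,5}; region has {1,5} → only 6 remains.
(5,2) = 5: row 5 has {1,2,3,4,6}; col 2 has {1}; region has {1,2,4,6} → only 5 remains.
(6,2) = 3: row 6 has {4,6}; col 2 has {1,5}; region has {1,2,4,5,6} → only 3 remains.
(2,3) = 1: row 2 has {2,3,5}; col 3 has {2,3,4,5,6}; region has {3,5} → only 1 remains.
(2,4) = 4: row 2 has {1,2,3,5}; col 4 has {1,3}; region has {1,5,6} → only 4 remains.
(3,2) = 4: row 3 has {1,5,6}; col 2 has {1,3,5}; region has {1,2,3,5} → only 4 remains.
(3,5) = 2: row 3 has {1,4,5,6}; col 5 has {1,3,6}; region has {1,4,5,6} → only 2 remains.
(3,6) = 3: row 3 has {1,2,4,5,6}; col 6 has {4,5}; region has {1,2,4,5,6} → only 3 remains.
(6,5) = 5: row 6 has {3,4,6}; col 5 has {1,2,3,6}; region has {3,4,6} → only 5 remains.
(1,5) = 4: row 1 has {1,3,5}; col 5 has {1,2,3,5,6}; region has {1,3,5} → only 4 remains.

4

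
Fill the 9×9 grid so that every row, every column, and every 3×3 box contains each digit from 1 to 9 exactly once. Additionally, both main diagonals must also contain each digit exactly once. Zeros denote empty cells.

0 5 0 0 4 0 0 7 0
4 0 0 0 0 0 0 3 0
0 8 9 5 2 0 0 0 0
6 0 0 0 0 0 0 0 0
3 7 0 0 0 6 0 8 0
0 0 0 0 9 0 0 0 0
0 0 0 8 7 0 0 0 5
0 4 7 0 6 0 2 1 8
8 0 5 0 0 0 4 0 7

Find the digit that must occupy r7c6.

4

r1c1 = 2: row 1 has {4,5,7}; col 1 has {3,4,6,8}; box has {4,5,8,9}; main diagonal has {1,7,9} → only 2 remains.
r2c2 = 6: row 2 has {3,4}; col 2 has {4,5,7,8}; box has {2,4,5,8,9}; main diagonal has {1,2,7,9} → only 6 remains.
r2c3 = 1: row 2 has {3,4,6}; col 3 has {5,7,9}; box has {2,4,5,6,8,9} → only 1 remains.
r2c5 = 8: row 2 has {1,3,4,6}; col 5 has {2,4,6,7,9}; box has {2,4,5} → only 8 remains.
r3c1 = 7: row 3 has {2,5,8,9}; col 1 has {2,3,4,6,8}; box has {1,2,4,5,6,8,9} → only 7 remains.
r5c5 = 5: row 5 has {3,6,7,8}; col 5 has {2,4,6,7,8,9}; box has {6,9}; main diagonal has {1,2,6,7,9}; anti-diagonal has {3,4,8} → only 5 remains.
r7c7 = 3: row 7 has {5,7,8}; col 7 has {2,4}; box has {1,2,4,5,7,8}; main diagonal has {1,2,5,6,7,9} → only 3 remains.
r8c1 = 9: row 8 has {1,2,4,6,7,8}; col 1 has {2,3,4,6,7,8}; box has {4,5,7,8} → only 9 remains.
r8c4 = 3: row 8 has {1,2,4,6,7,8,9}; col 4 has {5,8}; box has {6,7,8} → only 3 remains.
r8c6 = 5: row 8 has {1,2,3,4,6,7,8,9}; col 6 has {6}; box has {3,6,7,8} → only 5 remains.
r9c5 = 1: row 9 has {4,5,7,8}; col 5 has {2,4,5,6,7,8,9}; box has {3,5,6,7,8} → only 1 remains.
r1c3 = 3: row 1 has {2,4,5,7}; col 3 has {1,5,7,9}; box has {1,2,4,5,6,7,8,9} → only 3 remains.
r4c4 = 4: row 4 has {6}; col 4 has {3,5,8}; box has {5,6,9}; main diagonal has {1,2,3,5,6,7,9} → only 4 remains.
r4c5 = 3: row 4 has {4,6}; col 5 has {1,2,4,5,6,7,8,9}; box has {4,5,6,9} → only 3 remains.
r6c6 = 8: row 6 has {9}; col 6 has {5,6}; box has {3,4,5,6,9}; main diagonal has {1,2,3,4,5,6,7,9} → only 8 remains.
r7c1 = 1: row 7 has {3,5,7,8}; col 1 has {2,3,4,6,7,8,9}; box has {4,5,7,8,9} → only 1 remains.
r7c2 = 2: row 7 has {1,3,5,7,8}; col 2 has {4,5,6,7,8}; box has {1,4,5,7,8,9} → only 2 remains.
r7c3 = 6: row 7 has {1,2,3,5,7,8}; col 3 has {1,3,5,7,9}; box has {1,2,4,5,7,8,9}; anti-diagonal has {3,4,5,8} → only 6 remains.
r7c8 = 9: row 7 has {1,2,3,5,6,7,8}; col 8 has {1,3,7,8}; box has {1,2,3,4,5,7,8} → only 9 remains.
r9c2 = 3: row 9 has {1,4,5,7,8}; col 2 has {2,4,5,6,7,8}; box has {1,2,4,5,6,7,8,9} → only 3 remains.
r9c8 = 6: row 9 has {1,3,4,5,7,8}; col 8 has {1,3,7,8,9}; box has {1,2,3,4,5,7,8,9} → only 6 remains.
r3c7 = 1: row 3 has {2,5,7,8,9}; col 7 has {2,3,4}; box has {3,7}; anti-diagonal has {3,4,5,6,8} → only 1 remains.
r3c8 = 4: row 3 has {1,2,5,7,8,9}; col 8 has {1,3,6,7,8,9}; box has {1,3,7} → only 4 remains.
r3c9 = 6: row 3 has {1,2,4,5,7,8,9}; col 9 has {5,7,8}; box has {1,3,4,7} → only 6 remains.
r5c7 = 9: row 5 has {3,5,6,7,8}; col 7 has {1,2,3,4}; box has {8} → only 9 remains.
r6c1 = 5: row 6 has {8,9}; col 1 has {1,2,3,4,6,7,8,9}; box has {3,6,7} → only 5 remains.
r6c2 = 1: row 6 has {5,8,9}; col 2 has {2,3,4,5,6,7,8}; box has {3,5,6,7} → only 1 remains.
r6c8 = 2: row 6 has {1,5,8,9}; col 8 has {1,3,4,6,7,8,9}; box has {8,9} → only 2 remains.
r7c6 = 4: row 7 has {1,2,3,5,6,7,8,9}; col 6 has {5,6,8}; box has {1,3,5,6,7,8} → only 4 remains.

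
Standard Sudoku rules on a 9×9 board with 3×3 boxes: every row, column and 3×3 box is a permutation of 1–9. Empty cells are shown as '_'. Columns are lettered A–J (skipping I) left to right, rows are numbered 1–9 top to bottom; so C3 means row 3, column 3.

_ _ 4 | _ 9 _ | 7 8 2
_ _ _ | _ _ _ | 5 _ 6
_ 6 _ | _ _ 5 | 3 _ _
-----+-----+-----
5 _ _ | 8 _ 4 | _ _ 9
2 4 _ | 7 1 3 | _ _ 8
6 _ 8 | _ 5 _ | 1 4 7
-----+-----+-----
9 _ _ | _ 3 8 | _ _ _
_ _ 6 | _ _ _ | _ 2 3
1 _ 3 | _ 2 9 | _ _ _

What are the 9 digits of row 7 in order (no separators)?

925638471

A1 = 3: row 1 has {2,4,7,8,9}; col 1 has {1,2,5,6,9}; box has {4,6} → only 3 remains.
E4 = 6: row 4 has {4,5,8,9}; col 5 has {1,2,3,5,9}; box has {1,3,4,5,7,8} → only 6 remains.
G4 = 2: row 4 has {4,5,6,8,9}; col 7 has {1,3,5,7}; box has {1,4,7,8,9} → only 2 remains.
H4 = 3: row 4 has {2,4,5,6,8,9}; col 8 has {2,4,8}; box has {1,2,4,7,8,9} → only 3 remains.
C5 = 9: row 5 has {1,2,3,4,7,8}; col 3 has {3,4,6,8}; box has {2,4,5,6,8} → only 9 remains.
G5 = 6: row 5 has {1,2,3,4,7,8,9}; col 7 has {1,2,3,5,7}; box has {1,2,3,4,7,8,9} → only 6 remains.
H5 = 5: row 5 has {1,2,3,4,6,7,8,9}; col 8 has {2,3,4,8}; box has {1,2,3,4,6,7,8,9} → only 5 remains.
B6 = 3: row 6 has {1,4,5,6,7,8}; col 2 has {4,6}; box has {2,4,5,6,8,9} → only 3 remains.
F6 = 2: row 6 has {1,3,4,5,6,7,8}; col 6 has {3,4,5,8,9}; box has {1,3,4,5,6,7,8} → only 2 remains.
G7 = 4: row 7 has {3,8,9}; col 7 has {1,2,3,5,6,7}; box has {2,3} → only 4 remains.
G9 = 8: row 9 has {1,2,3,9}; col 7 has {1,2,3,4,5,6,7}; box has {2,3,4} → only 8 remains.
J9 = 5: row 9 has {1,2,3,8,9}; col 9 has {2,3,6,7,8,9}; box has {2,3,4,8} → only 5 remains.
D6 = 9: row 6 has {1,2,3,4,5,6,7,8}; col 4 has {7,8}; box has {1,2,3,4,5,6,7,8} → only 9 remains.
J7 = 1: row 7 has {3,4,8,9}; col 9 has {2,3,5,6,7,8,9}; box has {2,3,4,5,8} → only 1 remains.
G8 = 9: row 8 has {2,3,6}; col 7 has {1,2,3,4,5,6,7,8}; box has {1,2,3,4,5,8} → only 9 remains.
B9 = 7: row 9 has {1,2,3,5,8,9}; col 2 has {3,4,6}; box has {1,3,6,9} → only 7 remains.
H9 = 6: row 9 has {1,2,3,5,7,8,9}; col 8 has {2,3,4,5,8}; box has {1,2,3,4,5,8,9} → only 6 remains.
J3 = 4: row 3 has {3,5,6}; col 9 has {1,2,3,5,6,7,8,9}; box has {2,3,5,6,7,8} → only 4 remains.
B4 = 1: row 4 has {2,3,4,5,6,8,9}; col 2 has {3,4,6,7}; box has {2,3,4,5,6,8,9} → only 1 remains.
C4 = 7: row 4 has {1,2,3,4,5,6,8,9}; col 3 has {3,4,6,8,9}; box has {1,2,3,4,5,6,8,9} → only 7 remains.
H7 = 7: row 7 has {1,3,4,8,9}; col 8 has {2,3,4,5,6,8}; box has {1,2,3,4,5,6,8,9} → only 7 remains.
D9 = 4: row 9 has {1,2,3,5,6,7,8,9}; col 4 has {7,8,9}; box has {2,3,8,9} → only 4 remains.
B1 = 5: row 1 has {2,3,4,7,8,9}; col 2 has {1,3,4,6,7}; box has {3,4,6} → only 5 remains.
B7 = 2: row 7 has {1,3,4,7,8,9}; col 2 has {1,3,4,5,6,7}; box has {1,3,6,7,9} → only 2 remains.
C7 = 5: row 7 has {1,2,3,4,7,8,9}; col 3 has {3,4,6,7,8,9}; box has {1,2,3,6,7,9} → only 5 remains.
D7 = 6: row 7 has {1,2,3,4,5,7,8,9}; col 4 has {4,7,8,9}; box has {2,3,4,8,9} → only 6 remains.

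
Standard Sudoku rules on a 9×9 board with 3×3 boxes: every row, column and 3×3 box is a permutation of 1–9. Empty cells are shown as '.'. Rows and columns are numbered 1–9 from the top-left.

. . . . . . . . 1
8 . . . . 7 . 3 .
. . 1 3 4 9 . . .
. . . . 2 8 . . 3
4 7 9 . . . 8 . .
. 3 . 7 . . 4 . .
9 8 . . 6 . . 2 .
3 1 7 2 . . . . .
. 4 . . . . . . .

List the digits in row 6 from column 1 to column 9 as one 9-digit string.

R7C3 = 5 (sole candidate).
R4C3 = 6 (sole candidate).
R9C3 = 2 (sole candidate).
R2C3 = 4 (sole candidate).
R4C2 = 5 (sole candidate).
R6C3 = 8: row 6 has {3,4,7}; col 3 has {1,2,4,5,6,7,9}; box has {3,4,5,6,7,9} → only 8 remains.
R9C1 = 6 (sole candidate).
R1C3 = 3 (sole candidate).
R4C1 = 1 (sole candidate).
R6C1 = 2: row 6 has {3,4,7,8}; col 1 has {1,3,4,6,8,9}; box has {1,3,4,5,6,7,8,9} → only 2 remains.
R1C8 = 4 (hidden single in row 1).
R4C4 = 4 (hidden single in row 4).
R7C4 = 1 (sole candidate).
R2C5 = 1 (hidden single in row 2).
R5C9 = 2 (hidden single in row 5).
R9C4 = 9 (hidden single in column 4).
R1C4 = 8 (hidden single in column 4).
R1C5 = 5 (sole candidate).
R2C4 = 6 (sole candidate).
R5C4 = 5 (sole candidate).
R5C5 = 3 (sole candidate).
R6C5 = 9: row 6 has {2,3,4,7,8}; col 5 has {1,2,3,4,5,6}; box has {2,3,4,5,7,8} → only 9 remains.
R8C5 = 8 (sole candidate).
R9C5 = 7 (sole candidate).
R1C1 = 7 (sole candidate).
R1C6 = 2 (sole candidate).
R3C1 = 5 (sole candidate).
R9C7 = 1 (hidden single in column 7).
R9C6 = 3 (hidden single in row 9).
R7C6 = 4 (sole candidate).
R7C9 = 7 (sole candidate).
R8C6 = 5 (sole candidate).
R7C7 = 3 (sole candidate).
R8C9 = 4 (hidden single in row 8).
R2C7 = 5 (hidden single in column 7).
R2C9 = 9 (sole candidate).
R1C7 = 6 (sole candidate).
R2C2 = 2 (sole candidate).
R3C2 = 6 (sole candidate).
R3C9 = 8 (sole candidate).
R8C7 = 9 (sole candidate).
R8C8 = 6 (sole candidate).
R9C9 = 5 (sole candidate).
R1C2 = 9 (sole candidate).
R3C8 = 7 (sole candidate).
R4C7 = 7 (sole candidate).
R4C8 = 9 (sole candidate).
R5C8 = 1 (sole candidate).
R6C8 = 5: row 6 has {2,3,4,7,8,9}; col 8 has {1,2,3,4,6,7,9}; box has {1,2,3,4,7,8,9} → only 5 remains.
R6C9 = 6: row 6 has {2,3,4,5,7,8,9}; col 9 has {1,2,3,4,5,7,8,9}; box has {1,2,3,4,5,7,8,9} → only 6 remains.
R9C8 = 8 (sole candidate).
R3C7 = 2 (sole candidate).
R5C6 = 6 (sole candidate).
R6C6 = 1: row 6 has {2,3,4,5,6,7,8,9}; col 6 has {2,3,4,5,6,7,8,9}; box has {2,3,4,5,6,7,8,9} → only 1 remains.

238791456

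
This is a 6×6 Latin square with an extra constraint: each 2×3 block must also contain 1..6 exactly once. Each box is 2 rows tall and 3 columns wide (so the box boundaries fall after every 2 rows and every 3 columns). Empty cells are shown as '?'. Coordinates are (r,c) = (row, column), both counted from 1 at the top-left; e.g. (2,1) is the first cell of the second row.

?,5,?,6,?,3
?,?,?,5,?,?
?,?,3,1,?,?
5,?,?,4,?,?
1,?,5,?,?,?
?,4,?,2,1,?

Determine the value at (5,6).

4

(5,4) = 3: row 5 has {1,5}; col 4 has {1,2,4,5,6}; box has {1,2} → only 3 remains.
(6,3) = 6: row 6 has {1,2,4}; col 3 has {3,5}; box has {1,4,5} → only 6 remains.
(6,6) = 5: row 6 has {1,2,4,6}; col 6 has {3}; box has {1,2,3} → only 5 remains.
(5,2) = 2: row 5 has {1,3,5}; col 2 has {4,5}; box has {1,4,5,6} → only 2 remains.
(6,1) = 3: row 6 has {1,2,4,5,6}; col 1 has {1,5}; box has {1,2,4,5,6} → only 3 remains.
(3,2) = 6: row 3 has {1,3}; col 2 has {2,4,5}; box has {3,5} → only 6 remains.
(3,6) = 2: row 3 has {1,3,6}; col 6 has {3,5}; box has {1,4} → only 2 remains.
(4,2) = 1: row 4 has {4,5}; col 2 has {2,4,5,6}; box has {3,5,6} → only 1 remains.
(4,3) = 2: row 4 has {1,4,5}; col 3 has {3,5,6}; box has {1,3,5,6} → only 2 remains.
(4,6) = 6: row 4 has {1,2,4,5}; col 6 has {2,3,5}; box has {1,2,4} → only 6 remains.
(5,6) = 4: row 5 has {1,2,3,5}; col 6 has {2,3,5,6}; box has {1,2,3,5} → only 4 remains.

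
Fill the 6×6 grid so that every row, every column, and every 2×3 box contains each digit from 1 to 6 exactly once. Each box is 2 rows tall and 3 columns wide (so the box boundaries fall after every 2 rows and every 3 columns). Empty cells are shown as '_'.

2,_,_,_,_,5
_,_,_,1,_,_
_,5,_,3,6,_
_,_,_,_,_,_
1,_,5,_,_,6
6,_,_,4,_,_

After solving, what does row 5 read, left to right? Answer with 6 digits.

r1c4 = 6: row 1 has {2,5}; col 4 has {1,3,4}; box has {1,5} → only 6 remains.
r3c1 = 4: row 3 has {3,5,6}; col 1 has {1,2,6}; box has {5} → only 4 remains.
r4c1 = 3: row 4 has {}; col 1 has {1,2,4,6}; box has {4,5} → only 3 remains.
r5c4 = 2: row 5 has {1,5,6}; col 4 has {1,3,4,6}; box has {4,6} → only 2 remains.
r5c5 = 3: row 5 has {1,2,5,6}; col 5 has {6}; box has {2,4,6} → only 3 remains.
r6c6 = 1: row 6 has {4,6}; col 6 has {5,6}; box has {2,3,4,6} → only 1 remains.
r1c5 = 4: row 1 has {2,5,6}; col 5 has {3,6}; box has {1,5,6} → only 4 remains.
r2c1 = 5: row 2 has {1}; col 1 has {1,2,3,4,6}; box has {2} → only 5 remains.
r2c5 = 2: row 2 has {1,5}; col 5 has {3,4,6}; box has {1,4,5,6} → only 2 remains.
r2c6 = 3: row 2 has {1,2,5}; col 6 has {1,5,6}; box has {1,2,4,5,6} → only 3 remains.
r3c6 = 2: row 3 has {3,4,5,6}; col 6 has {1,3,5,6}; box has {3,6} → only 2 remains.
r4c4 = 5: row 4 has {3}; col 4 has {1,2,3,4,6}; box has {2,3,6} → only 5 remains.
r4c5 = 1: row 4 has {3,5}; col 5 has {2,3,4,6}; box has {2,3,5,6} → only 1 remains.
r4c6 = 4: row 4 has {1,3,5}; col 6 has {1,2,3,5,6}; box has {1,2,3,5,6} → only 4 remains.
r5c2 = 4: row 5 has {1,2,3,5,6}; col 2 has {5}; box has {1,5,6} → only 4 remains.

145236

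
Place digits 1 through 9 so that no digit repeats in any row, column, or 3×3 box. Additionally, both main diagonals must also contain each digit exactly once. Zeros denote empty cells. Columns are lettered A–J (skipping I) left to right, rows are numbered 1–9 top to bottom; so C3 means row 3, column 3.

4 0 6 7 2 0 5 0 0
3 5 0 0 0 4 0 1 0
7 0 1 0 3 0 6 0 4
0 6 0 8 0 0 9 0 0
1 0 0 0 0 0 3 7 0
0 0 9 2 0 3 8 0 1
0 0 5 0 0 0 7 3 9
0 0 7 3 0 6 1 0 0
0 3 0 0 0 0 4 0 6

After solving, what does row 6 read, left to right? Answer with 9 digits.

579243861

G2 = 2: row 2 has {1,3,4,5}; col 7 has {1,3,4,5,6,7,8,9}; box has {1,4,5,6} → only 2 remains.
F4 = 7: row 4 has {6,8,9}; col 6 has {3,4,6}; box has {2,3,8}; anti-diagonal has {1,2,5,6} → only 7 remains.
E5 = 9: row 5 has {1,3,7}; col 5 has {2,3}; box has {2,3,7,8}; main diagonal has {1,3,4,5,6,7,8}; anti-diagonal has {1,2,5,6,7} → only 9 remains.
F5 = 5: row 5 has {1,3,7,9}; col 6 has {3,4,6,7}; box has {2,3,7,8,9} → only 5 remains.
J5 = 2: row 5 has {1,3,5,7,9}; col 9 has {1,4,6,9}; box has {1,3,7,8,9} → only 2 remains.
A6 = 5: row 6 has {1,2,3,8,9}; col 1 has {1,3,4,7}; box has {1,6,9} → only 5 remains.
H8 = 2: row 8 has {1,3,6,7}; col 8 has {1,3,7}; box has {1,3,4,6,7,9}; main diagonal has {1,3,4,5,6,7,8,9} → only 2 remains.
A9 = 8: row 9 has {3,4,6}; col 1 has {1,3,4,5,7}; box has {3,5,7}; anti-diagonal has {1,2,5,6,7,9} → only 8 remains.
C9 = 2: row 9 has {3,4,6,8}; col 3 has {1,5,6,7,9}; box has {3,5,7,8} → only 2 remains.
H9 = 5: row 9 has {2,3,4,6,8}; col 8 has {1,2,3,7}; box has {1,2,3,4,6,7,9} → only 5 remains.
J1 = 3: row 1 has {2,4,5,6,7}; col 9 has {1,2,4,6,9}; box has {1,2,4,5,6}; anti-diagonal has {1,2,5,6,7,8,9} → only 3 remains.
C2 = 8: row 2 has {1,2,3,4,5}; col 3 has {1,2,5,6,7,9}; box has {1,3,4,5,6,7} → only 8 remains.
E2 = 6: row 2 has {1,2,3,4,5,8}; col 5 has {2,3,9}; box has {2,3,4,7} → only 6 remains.
J2 = 7: row 2 has {1,2,3,4,5,6,8}; col 9 has {1,2,3,4,6,9}; box has {1,2,3,4,5,6} → only 7 remains.
A4 = 2: row 4 has {6,7,8,9}; col 1 has {1,3,4,5,7,8}; box has {1,5,6,9} → only 2 remains.
H4 = 4: row 4 has {2,6,7,8,9}; col 8 has {1,2,3,5,7}; box has {1,2,3,7,8,9} → only 4 remains.
J4 = 5: row 4 has {2,4,6,7,8,9}; col 9 has {1,2,3,4,6,7,9}; box has {1,2,3,4,7,8,9} → only 5 remains.
C5 = 4: row 5 has {1,2,3,5,7,9}; col 3 has {1,2,5,6,7,8,9}; box has {1,2,5,6,9} → only 4 remains.
D5 = 6: row 5 has {1,2,3,4,5,7,9}; col 4 has {2,3,7,8}; box has {2,3,5,7,8,9} → only 6 remains.
B6 = 7: row 6 has {1,2,3,5,8,9}; col 2 has {3,5,6}; box has {1,2,4,5,6,9} → only 7 remains.
E6 = 4: row 6 has {1,2,3,5,7,8,9}; col 5 has {2,3,6,9}; box has {2,3,5,6,7,8,9} → only 4 remains.
H6 = 6: row 6 has {1,2,3,4,5,7,8,9}; col 8 has {1,2,3,4,5,7}; box has {1,2,3,4,5,7,8,9} → only 6 remains.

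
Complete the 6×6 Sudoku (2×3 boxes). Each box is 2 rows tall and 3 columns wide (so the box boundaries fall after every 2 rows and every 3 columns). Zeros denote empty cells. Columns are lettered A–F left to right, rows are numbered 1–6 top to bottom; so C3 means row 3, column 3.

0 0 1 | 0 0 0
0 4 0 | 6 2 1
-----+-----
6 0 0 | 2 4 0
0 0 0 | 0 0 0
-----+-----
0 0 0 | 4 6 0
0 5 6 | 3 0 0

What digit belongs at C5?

2

D1 = 5: row 1 has {1}; col 4 has {2,3,4,6}; box has {1,2,6} → only 5 remains.
E1 = 3: row 1 has {1,5}; col 5 has {2,4,6}; box has {1,2,5,6} → only 3 remains.
F1 = 4: row 1 has {1,3,5}; col 6 has {1}; box has {1,2,3,5,6} → only 4 remains.
D4 = 1: row 4 has {}; col 4 has {2,3,4,5,6}; box has {2,4} → only 1 remains.
E4 = 5: row 4 has {1}; col 5 has {2,3,4,6}; box has {1,2,4} → only 5 remains.
E6 = 1: row 6 has {3,5,6}; col 5 has {2,3,4,5,6}; box has {3,4,6} → only 1 remains.
F6 = 2: row 6 has {1,3,5,6}; col 6 has {1,4}; box has {1,3,4,6} → only 2 remains.
A1 = 2: row 1 has {1,3,4,5}; col 1 has {6}; box has {1,4} → only 2 remains.
B1 = 6: row 1 has {1,2,3,4,5}; col 2 has {4,5}; box has {1,2,4} → only 6 remains.
F3 = 3: row 3 has {2,4,6}; col 6 has {1,2,4}; box has {1,2,4,5} → only 3 remains.
F4 = 6: row 4 has {1,5}; col 6 has {1,2,3,4}; box has {1,2,3,4,5} → only 6 remains.
F5 = 5: row 5 has {4,6}; col 6 has {1,2,3,4,6}; box has {1,2,3,4,6} → only 5 remains.
A6 = 4: row 6 has {1,2,3,5,6}; col 1 has {2,6}; box has {5,6} → only 4 remains.
B3 = 1: row 3 has {2,3,4,6}; col 2 has {4,5,6}; box has {6} → only 1 remains.
C3 = 5: row 3 has {1,2,3,4,6}; col 3 has {1,6}; box has {1,6} → only 5 remains.
A4 = 3: row 4 has {1,5,6}; col 1 has {2,4,6}; box has {1,5,6} → only 3 remains.
B4 = 2: row 4 has {1,3,5,6}; col 2 has {1,4,5,6}; box has {1,3,5,6} → only 2 remains.
C4 = 4: row 4 has {1,2,3,5,6}; col 3 has {1,5,6}; box has {1,2,3,5,6} → only 4 remains.
A5 = 1: row 5 has {4,5,6}; col 1 has {2,3,4,6}; box has {4,5,6} → only 1 remains.
B5 = 3: row 5 has {1,4,5,6}; col 2 has {1,2,4,5,6}; box has {1,4,5,6} → only 3 remains.
C5 = 2: row 5 has {1,3,4,5,6}; col 3 has {1,4,5,6}; box has {1,3,4,5,6} → only 2 remains.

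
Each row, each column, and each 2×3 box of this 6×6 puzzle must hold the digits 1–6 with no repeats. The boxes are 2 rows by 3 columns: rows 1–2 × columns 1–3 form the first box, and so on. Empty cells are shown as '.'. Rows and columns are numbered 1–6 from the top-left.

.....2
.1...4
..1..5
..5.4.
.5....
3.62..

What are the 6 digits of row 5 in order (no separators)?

R6C2 = 4 (sole candidate).
R6C6 = 1 (sole candidate).
R5C3 = 2: row 5 has {5}; col 3 has {1,5,6}; box has {3,4,5,6} → only 2 remains.
R6C5 = 5 (sole candidate).
R2C3 = 3 (sole candidate).
R2C5 = 6 (sole candidate).
R5C1 = 1: row 5 has {2,5}; col 1 has {3}; box has {2,3,4,5,6} → only 1 remains.
R5C5 = 3: row 5 has {1,2,5}; col 5 has {4,5,6}; box has {1,2,5} → only 3 remains.
R5C6 = 6: row 5 has {1,2,3,5}; col 6 has {1,2,4,5}; box has {1,2,3,5} → only 6 remains.
R1C2 = 6 (sole candidate).
R1C3 = 4 (sole candidate).
R1C5 = 1 (sole candidate).
R2C4 = 5 (sole candidate).
R3C5 = 2 (sole candidate).
R4C6 = 3 (sole candidate).
R5C4 = 4: row 5 has {1,2,3,5,6}; col 4 has {2,5}; box has {1,2,3,5,6} → only 4 remains.

152436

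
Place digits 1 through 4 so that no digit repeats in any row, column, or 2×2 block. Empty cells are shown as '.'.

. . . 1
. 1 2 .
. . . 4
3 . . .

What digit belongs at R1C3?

4

R2C1 = 4 (sole candidate).
R2C4 = 3 (sole candidate).
R3C2 = 2 (sole candidate).
R4C2 = 4 (sole candidate).
R4C3 = 1 (sole candidate).
R4C4 = 2 (sole candidate).
R1C1 = 2 (sole candidate).
R1C2 = 3 (sole candidate).
R1C3 = 4: row 1 has {1,2,3}; col 3 has {1,2}; box has {1,2,3} → only 4 remains.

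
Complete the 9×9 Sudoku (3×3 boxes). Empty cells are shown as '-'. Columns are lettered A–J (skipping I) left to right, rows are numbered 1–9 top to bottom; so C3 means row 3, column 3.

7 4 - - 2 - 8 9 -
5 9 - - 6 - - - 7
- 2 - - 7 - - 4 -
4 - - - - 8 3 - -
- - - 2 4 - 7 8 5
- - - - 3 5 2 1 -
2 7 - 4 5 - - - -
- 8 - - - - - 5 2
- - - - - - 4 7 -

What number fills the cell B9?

G2 = 1 (sole candidate).
H4 = 6 (sole candidate).
J4 = 9 (sole candidate).
B6 = 6 (sole candidate).
J6 = 4 (sole candidate).
H7 = 3 (sole candidate).
H2 = 2 (sole candidate).
E4 = 1 (sole candidate).
E8 = 9 (sole candidate).
G8 = 6 (sole candidate).
E9 = 8 (sole candidate).
J9 = 1 (sole candidate).
G3 = 5 (sole candidate).
B4 = 5 (sole candidate).
D4 = 7 (sole candidate).
D6 = 9 (sole candidate).
G7 = 9 (sole candidate).
J7 = 8 (sole candidate).
B9 = 3: row 9 has {1,4,7,8}; col 2 has {2,4,5,6,7,8,9}; box has {2,7,8} → only 3 remains.

3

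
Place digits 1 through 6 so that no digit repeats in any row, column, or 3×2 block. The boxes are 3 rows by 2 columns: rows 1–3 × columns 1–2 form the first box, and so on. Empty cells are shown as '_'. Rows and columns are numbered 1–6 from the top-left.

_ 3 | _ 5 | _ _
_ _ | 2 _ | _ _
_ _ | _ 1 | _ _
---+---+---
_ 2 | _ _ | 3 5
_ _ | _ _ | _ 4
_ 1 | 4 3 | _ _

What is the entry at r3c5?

r1c3 = 6: row 1 has {3,5}; col 3 has {2,4}; box has {1,2,5} → only 6 remains.
r2c4 = 4: row 2 has {2}; col 4 has {1,3,5}; box has {1,2,5,6} → only 4 remains.
r3c3 = 3: row 3 has {1}; col 3 has {2,4,6}; box has {1,2,4,5,6} → only 3 remains.
r4c3 = 1: row 4 has {2,3,5}; col 3 has {2,3,4,6}; box has {3,4} → only 1 remains.
r4c4 = 6: row 4 has {1,2,3,5}; col 4 has {1,3,4,5}; box has {1,3,4} → only 6 remains.
r5c3 = 5: row 5 has {4}; col 3 has {1,2,3,4,6}; box has {1,3,4,6} → only 5 remains.
r5c4 = 2: row 5 has {4,5}; col 4 has {1,3,4,5,6}; box has {1,3,4,5,6} → only 2 remains.
r4c1 = 4: row 4 has {1,2,3,5,6}; col 1 has {}; box has {1,2} → only 4 remains.
r5c2 = 6: row 5 has {2,4,5}; col 2 has {1,2,3}; box has {1,2,4} → only 6 remains.
r5c5 = 1: row 5 has {2,4,5,6}; col 5 has {3}; box has {3,4,5} → only 1 remains.
r6c1 = 5: row 6 has {1,3,4}; col 1 has {4}; box has {1,2,4,6} → only 5 remains.
r2c2 = 5: row 2 has {2,4}; col 2 has {1,2,3,6}; box has {3} → only 5 remains.
r2c5 = 6: row 2 has {2,4,5}; col 5 has {1,3}; box has {} → only 6 remains.
r3c2 = 4: row 3 has {1,3}; col 2 has {1,2,3,5,6}; box has {3,5} → only 4 remains.
r3c6 = 2: row 3 has {1,3,4}; col 6 has {4,5}; box has {6} → only 2 remains.
r5c1 = 3: row 5 has {1,2,4,5,6}; col 1 has {4,5}; box has {1,2,4,5,6} → only 3 remains.
r6c5 = 2: row 6 has {1,3,4,5}; col 5 has {1,3,6}; box has {1,3,4,5} → only 2 remains.
r6c6 = 6: row 6 has {1,2,3,4,5}; col 6 has {2,4,5}; box has {1,2,3,4,5} → only 6 remains.
r1c5 = 4: row 1 has {3,5,6}; col 5 has {1,2,3,6}; box has {2,6} → only 4 remains.
r1c6 = 1: row 1 has {3,4,5,6}; col 6 has {2,4,5,6}; box has {2,4,6} → only 1 remains.
r2c1 = 1: row 2 has {2,4,5,6}; col 1 has {3,4,5}; box has {3,4,5} → only 1 remains.
r2c6 = 3: row 2 has {1,2,4,5,6}; col 6 has {1,2,4,5,6}; box has {1,2,4,6} → only 3 remains.
r3c1 = 6: row 3 has {1,2,3,4}; col 1 has {1,3,4,5}; box has {1,3,4,5} → only 6 remains.
r3c5 = 5: row 3 has {1,2,3,4,6}; col 5 has {1,2,3,4,6}; box has {1,2,3,4,6} → only 5 remains.

5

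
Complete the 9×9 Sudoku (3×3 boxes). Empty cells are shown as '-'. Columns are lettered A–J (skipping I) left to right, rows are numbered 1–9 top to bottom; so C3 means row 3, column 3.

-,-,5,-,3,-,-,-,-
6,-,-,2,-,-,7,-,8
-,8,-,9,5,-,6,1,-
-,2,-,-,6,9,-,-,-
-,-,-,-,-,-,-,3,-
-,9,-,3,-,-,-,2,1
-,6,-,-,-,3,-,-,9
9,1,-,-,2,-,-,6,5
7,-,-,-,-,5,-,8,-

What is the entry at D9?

H2 = 5 (hidden single in row 2).
C2 = 9 (hidden single in row 2).
B2 = 3 (hidden single in row 2).
B9 = 4 (sole candidate).
B1 = 7 (sole candidate).
B5 = 5 (sole candidate).
J3 = 3 (hidden single in row 3).
F3 = 7 (hidden single in row 3).
J9 = 2 (sole candidate).
J1 = 4 (sole candidate).
J4 = 7 (sole candidate).
J5 = 6 (sole candidate).
C9 = 3 (sole candidate).
G9 = 1 (sole candidate).
H1 = 9 (sole candidate).
H4 = 4 (sole candidate).
G7 = 4 (sole candidate).
H7 = 7 (sole candidate).
C8 = 8 (sole candidate).
F8 = 4 (sole candidate).
G8 = 3 (sole candidate).
D9 = 6: row 9 has {1,2,3,4,5,7,8}; col 4 has {2,3,9}; box has {2,3,4,5} → only 6 remains.

6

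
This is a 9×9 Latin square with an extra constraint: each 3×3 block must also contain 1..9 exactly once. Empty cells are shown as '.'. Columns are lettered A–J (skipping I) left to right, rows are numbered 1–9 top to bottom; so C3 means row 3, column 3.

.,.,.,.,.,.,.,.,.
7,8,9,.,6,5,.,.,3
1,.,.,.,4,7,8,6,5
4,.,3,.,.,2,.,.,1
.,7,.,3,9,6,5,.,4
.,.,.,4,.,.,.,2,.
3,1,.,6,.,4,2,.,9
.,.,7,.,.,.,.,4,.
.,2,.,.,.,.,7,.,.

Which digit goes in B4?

5

H2 = 1 (sole candidate).
B3 = 3 (sole candidate).
C3 = 2 (sole candidate).
D3 = 9 (sole candidate).
H5 = 8 (sole candidate).
H7 = 5 (sole candidate).
H9 = 3 (sole candidate).
D2 = 2 (sole candidate).
G2 = 4 (sole candidate).
A5 = 2 (sole candidate).
C5 = 1 (sole candidate).
C7 = 8 (sole candidate).
E7 = 7 (sole candidate).
G1 = 9 (sole candidate).
H1 = 7 (sole candidate).
J1 = 2 (sole candidate).
G4 = 6 (sole candidate).
H4 = 9 (sole candidate).
G6 = 3 (sole candidate).
J6 = 7 (sole candidate).
G8 = 1 (sole candidate).
B4 = 5: row 4 has {1,2,3,4,6,9}; col 2 has {1,2,3,7,8}; box has {1,2,3,4,7} → only 5 remains.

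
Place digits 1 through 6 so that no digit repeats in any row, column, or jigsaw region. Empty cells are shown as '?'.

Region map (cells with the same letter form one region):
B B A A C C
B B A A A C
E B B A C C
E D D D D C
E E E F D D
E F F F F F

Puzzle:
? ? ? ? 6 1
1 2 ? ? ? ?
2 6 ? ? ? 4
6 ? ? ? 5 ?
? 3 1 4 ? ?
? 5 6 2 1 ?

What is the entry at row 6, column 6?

row 1, column 2 = 4 (sole candidate).
row 3, column 5 = 3 (sole candidate).
row 4, column 2 = 1 (sole candidate).
row 4, column 4 = 3 (sole candidate).
row 4, column 6 = 2 (sole candidate).
row 5, column 1 = 5 (sole candidate).
row 5, column 5 = 2 (sole candidate).
row 5, column 6 = 6 (sole candidate).
row 6, column 1 = 4 (sole candidate).
row 6, column 6 = 3: row 6 has {1,2,4,5,6}; col 6 has {1,2,4,6}; region has {1,2,4,5,6} → only 3 remains.

3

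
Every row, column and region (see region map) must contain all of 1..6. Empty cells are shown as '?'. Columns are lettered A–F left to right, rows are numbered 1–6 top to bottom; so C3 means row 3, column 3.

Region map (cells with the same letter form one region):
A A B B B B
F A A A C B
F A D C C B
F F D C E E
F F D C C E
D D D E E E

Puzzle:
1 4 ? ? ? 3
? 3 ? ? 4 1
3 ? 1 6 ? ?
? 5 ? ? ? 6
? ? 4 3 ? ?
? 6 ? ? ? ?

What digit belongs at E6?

B3 = 2: row 3 has {1,3,6}; col 2 has {3,4,5,6}; region has {1,3,4} → only 2 remains.
E3 = 5: row 3 has {1,2,3,6}; col 5 has {4}; region has {3,4,6} → only 5 remains.
F3 = 4: row 3 has {1,2,3,5,6}; col 6 has {1,3,6}; region has {1,3} → only 4 remains.
B5 = 1: row 5 has {3,4}; col 2 has {2,3,4,5,6}; region has {3,5} → only 1 remains.
E5 = 2: row 5 has {1,3,4}; col 5 has {4,5}; region has {3,4,5,6} → only 2 remains.
F5 = 5: row 5 has {1,2,3,4}; col 6 has {1,3,4,6}; region has {6} → only 5 remains.
F6 = 2: row 6 has {6}; col 6 has {1,3,4,5,6}; region has {5,6} → only 2 remains.
E1 = 6: row 1 has {1,3,4}; col 5 has {2,4,5}; region has {1,3,4} → only 6 remains.
D2 = 5: row 2 has {1,3,4}; col 4 has {3,6}; region has {1,2,3,4} → only 5 remains.
D4 = 1: row 4 has {5,6}; col 4 has {3,5,6}; region has {2,3,4,5,6} → only 1 remains.
E4 = 3: row 4 has {1,5,6}; col 5 has {2,4,5,6}; region has {2,5,6} → only 3 remains.
A5 = 6: row 5 has {1,2,3,4,5}; col 1 has {1,3}; region has {1,3,5} → only 6 remains.
A6 = 5: row 6 has {2,6}; col 1 has {1,3,6}; region has {1,4,6} → only 5 remains.
C6 = 3: row 6 has {2,5,6}; col 3 has {1,4}; region has {1,4,5,6} → only 3 remains.
D6 = 4: row 6 has {2,3,5,6}; col 4 has {1,3,5,6}; region has {2,3,5,6} → only 4 remains.
E6 = 1: row 6 has {2,3,4,5,6}; col 5 has {2,3,4,5,6}; region has {2,3,4,5,6} → only 1 remains.

1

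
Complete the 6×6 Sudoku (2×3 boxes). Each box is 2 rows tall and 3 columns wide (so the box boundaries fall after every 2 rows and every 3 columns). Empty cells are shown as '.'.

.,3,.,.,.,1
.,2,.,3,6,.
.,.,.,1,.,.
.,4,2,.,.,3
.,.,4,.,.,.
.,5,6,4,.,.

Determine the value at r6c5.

r1c3 = 5 (sole candidate).
r1c4 = 2 (sole candidate).
r1c5 = 4 (sole candidate).
r2c3 = 1 (sole candidate).
r2c6 = 5 (sole candidate).
r3c2 = 6 (sole candidate).
r3c3 = 3 (sole candidate).
r4c5 = 5 (sole candidate).
r5c2 = 1 (sole candidate).
r6c6 = 2 (sole candidate).
r1c1 = 6 (sole candidate).
r2c1 = 4 (sole candidate).
r3c1 = 5 (sole candidate).
r3c5 = 2 (sole candidate).
r3c6 = 4 (sole candidate).
r4c1 = 1 (sole candidate).
r4c4 = 6 (sole candidate).
r5c4 = 5 (sole candidate).
r5c5 = 3 (sole candidate).
r5c6 = 6 (sole candidate).
r6c1 = 3 (sole candidate).
r6c5 = 1: row 6 has {2,3,4,5,6}; col 5 has {2,3,4,5,6}; box has {2,3,4,5,6} → only 1 remains.

1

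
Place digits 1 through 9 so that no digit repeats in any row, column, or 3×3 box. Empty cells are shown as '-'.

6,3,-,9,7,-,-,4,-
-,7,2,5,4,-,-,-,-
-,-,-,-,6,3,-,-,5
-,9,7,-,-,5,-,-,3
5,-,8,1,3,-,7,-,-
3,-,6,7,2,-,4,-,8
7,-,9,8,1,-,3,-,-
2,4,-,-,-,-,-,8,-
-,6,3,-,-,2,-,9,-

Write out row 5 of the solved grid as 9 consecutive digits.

528134769

R3C4 = 2 (sole candidate).
R4C5 = 8 (sole candidate).
R5C2 = 2: row 5 has {1,3,5,7,8}; col 2 has {3,4,6,7,9}; box has {3,5,6,7,8,9} → only 2 remains.
R5C8 = 6: row 5 has {1,2,3,5,7,8}; col 8 has {4,8,9}; box has {3,4,7,8} → only 6 remains.
R5C9 = 9: row 5 has {1,2,3,5,6,7,8}; col 9 has {3,5,8}; box has {3,4,6,7,8} → only 9 remains.
R6C2 = 1 (sole candidate).
R6C6 = 9 (sole candidate).
R6C8 = 5 (sole candidate).
R7C2 = 5 (sole candidate).
R7C8 = 2 (sole candidate).
R8C3 = 1 (sole candidate).
R9C1 = 8 (sole candidate).
R9C4 = 4 (sole candidate).
R9C5 = 5 (sole candidate).
R9C7 = 1 (sole candidate).
R9C9 = 7 (sole candidate).
R1C3 = 5 (sole candidate).
R3C2 = 8 (sole candidate).
R3C3 = 4 (sole candidate).
R3C7 = 9 (sole candidate).
R4C1 = 4 (sole candidate).
R4C4 = 6 (sole candidate).
R4C7 = 2 (sole candidate).
R4C8 = 1 (sole candidate).
R5C6 = 4: row 5 has {1,2,3,5,6,7,8,9}; col 6 has {2,3,5,9}; box has {1,2,3,5,6,7,8,9} → only 4 remains.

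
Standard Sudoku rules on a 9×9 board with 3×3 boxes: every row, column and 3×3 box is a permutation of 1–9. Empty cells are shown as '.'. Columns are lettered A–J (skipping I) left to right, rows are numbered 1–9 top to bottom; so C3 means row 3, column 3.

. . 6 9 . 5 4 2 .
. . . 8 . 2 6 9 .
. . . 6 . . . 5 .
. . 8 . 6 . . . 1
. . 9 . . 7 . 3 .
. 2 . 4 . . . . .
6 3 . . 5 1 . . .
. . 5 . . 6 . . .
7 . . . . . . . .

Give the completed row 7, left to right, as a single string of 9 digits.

B5 = 6 (hidden single in column 2).
D5 = 1 (hidden single in column 4).
D4 = 5 (hidden single in column 4).
G4 = 2 (hidden single in row 4).
F4 = 9 (hidden single in row 4).
A4 = 3 (hidden single in row 4).
E5 = 2 (hidden single in row 5).
B2 = 5 (hidden single in column 2).
G3 = 1 (hidden single in box 3).
Singles propagation stalls before every target cell is settled. Branch on A1 (candidates {1,8}).
  Try A1 = 1: this forces A2=4, A5=5; then A6 has no candidate left — contradiction.
So A1 = 8.
J3 = 8 (hidden single in row 3).
G5 = 8 (hidden single in row 5).
H7 = 8: in row 7, 8 can only go here (every other open cell in that row sees an 8).
Singles propagation stalls before every target cell is settled. Branch on A2 (candidates {1,4}).
  Try A2 = 1: this forces B1=7, J1=3, J2=7, B4=4, H4=7, A5=5; then A6 has no candidate left — contradiction.
So A2 = 4.
A5 = 5 (sole candidate).
J5 = 4 (sole candidate).
A6 = 1 (sole candidate).
C6 = 7 (sole candidate).
H6 = 6 (sole candidate).
B4 = 4 (sole candidate).
H4 = 7 (sole candidate).
C7 = 4: in row 7, 4 can only go here (every other open cell in that row sees a 4).
J9 = 6 (hidden single in row 9).
G9 = 5 (hidden single in row 9).
G6 = 9 (sole candidate).
J6 = 5 (sole candidate).
G7 = 7: row 7 has {1,3,4,5,6,8}; col 7 has {1,2,4,5,6,8,9}; box has {5,6,8} → only 7 remains.
G8 = 3 (sole candidate).
D7 = 2: row 7 has {1,3,4,5,6,7,8}; col 4 has {1,4,5,6,8,9}; box has {1,5,6} → only 2 remains.
J7 = 9: row 7 has {1,2,3,4,5,6,7,8}; col 9 has {1,4,5,6,8}; box has {3,5,6,7,8} → only 9 remains.

634251789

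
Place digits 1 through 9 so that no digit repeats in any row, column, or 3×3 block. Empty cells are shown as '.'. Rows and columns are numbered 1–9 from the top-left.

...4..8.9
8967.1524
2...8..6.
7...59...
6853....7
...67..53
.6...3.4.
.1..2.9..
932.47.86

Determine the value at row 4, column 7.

row 2, column 5 = 3 (sole candidate).
row 3, column 6 = 5 (sole candidate).
row 3, column 9 = 1 (sole candidate).
row 4, column 8 = 1 (sole candidate).
row 5, column 5 = 1 (sole candidate).
row 5, column 8 = 9 (sole candidate).
row 7, column 1 = 5 (sole candidate).
row 7, column 5 = 9 (sole candidate).
row 7, column 9 = 2 (sole candidate).
row 8, column 1 = 4 (sole candidate).
row 8, column 9 = 5 (sole candidate).
row 9, column 7 = 1 (sole candidate).
row 1, column 5 = 6 (sole candidate).
row 1, column 6 = 2 (sole candidate).
row 3, column 4 = 9 (sole candidate).
row 4, column 9 = 8 (sole candidate).
row 5, column 6 = 4 (sole candidate).
row 5, column 7 = 2 (sole candidate).
row 6, column 1 = 1 (sole candidate).
row 6, column 6 = 8 (sole candidate).
row 6, column 7 = 4 (sole candidate).
row 7, column 7 = 7 (sole candidate).
row 8, column 4 = 8 (sole candidate).
row 8, column 6 = 6 (sole candidate).
row 8, column 8 = 3 (sole candidate).
row 9, column 4 = 5 (sole candidate).
row 1, column 1 = 3 (sole candidate).
row 1, column 8 = 7 (sole candidate).
row 3, column 7 = 3 (sole candidate).
row 4, column 4 = 2 (sole candidate).
row 4, column 7 = 6: row 4 has {1,2,5,7,8,9}; col 7 has {1,2,3,4,5,7,8,9}; box has {1,2,3,4,5,7,8,9} → only 6 remains.

6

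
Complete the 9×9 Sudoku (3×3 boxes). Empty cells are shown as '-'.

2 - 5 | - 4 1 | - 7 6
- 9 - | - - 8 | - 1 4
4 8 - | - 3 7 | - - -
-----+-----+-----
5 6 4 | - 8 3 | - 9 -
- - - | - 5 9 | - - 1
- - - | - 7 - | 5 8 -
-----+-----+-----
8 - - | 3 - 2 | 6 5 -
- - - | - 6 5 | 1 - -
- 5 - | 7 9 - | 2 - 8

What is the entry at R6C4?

4

R1C2 = 3: row 1 has {1,2,4,5,6,7}; col 2 has {5,6,8,9}; box has {2,4,5,8,9} → only 3 remains.
R1C4 = 9: row 1 has {1,2,3,4,5,6,7}; col 4 has {3,7}; box has {1,3,4,7,8} → only 9 remains.
R1C7 = 8: row 1 has {1,2,3,4,5,6,7,9}; col 7 has {1,2,5,6}; box has {1,4,6,7} → only 8 remains.
R2C5 = 2: row 2 has {1,4,8,9}; col 5 has {3,4,5,6,7,8,9}; box has {1,3,4,7,8,9} → only 2 remains.
R2C7 = 3: row 2 has {1,2,4,8,9}; col 7 has {1,2,5,6,8}; box has {1,4,6,7,8} → only 3 remains.
R3C7 = 9: row 3 has {3,4,7,8}; col 7 has {1,2,3,5,6,8}; box has {1,3,4,6,7,8} → only 9 remains.
R3C8 = 2: row 3 has {3,4,7,8,9}; col 8 has {1,5,7,8,9}; box has {1,3,4,6,7,8,9} → only 2 remains.
R3C9 = 5: row 3 has {2,3,4,7,8,9}; col 9 has {1,4,6,8}; box has {1,2,3,4,6,7,8,9} → only 5 remains.
R4C7 = 7: row 4 has {3,4,5,6,8,9}; col 7 has {1,2,3,5,6,8,9}; box has {1,5,8,9} → only 7 remains.
R4C9 = 2: row 4 has {3,4,5,6,7,8,9}; col 9 has {1,4,5,6,8}; box has {1,5,7,8,9} → only 2 remains.
R5C7 = 4: row 5 has {1,5,9}; col 7 has {1,2,3,5,6,7,8,9}; box has {1,2,5,7,8,9} → only 4 remains.
R6C9 = 3: row 6 has {5,7,8}; col 9 has {1,2,4,5,6,8}; box has {1,2,4,5,7,8,9} → only 3 remains.
R7C5 = 1: row 7 has {2,3,5,6,8}; col 5 has {2,3,4,5,6,7,8,9}; box has {2,3,5,6,7,9} → only 1 remains.
R9C6 = 4: row 9 has {2,5,7,8,9}; col 6 has {1,2,3,5,7,8,9}; box has {1,2,3,5,6,7,9} → only 4 remains.
R9C8 = 3: row 9 has {2,4,5,7,8,9}; col 8 has {1,2,5,7,8,9}; box has {1,2,5,6,8} → only 3 remains.
R3C4 = 6: row 3 has {2,3,4,5,7,8,9}; col 4 has {3,7,9}; box has {1,2,3,4,7,8,9} → only 6 remains.
R4C4 = 1: row 4 has {2,3,4,5,6,7,8,9}; col 4 has {3,6,7,9}; box has {3,5,7,8,9} → only 1 remains.
R5C4 = 2: row 5 has {1,4,5,9}; col 4 has {1,3,6,7,9}; box has {1,3,5,7,8,9} → only 2 remains.
R5C8 = 6: row 5 has {1,2,4,5,9}; col 8 has {1,2,3,5,7,8,9}; box has {1,2,3,4,5,7,8,9} → only 6 remains.
R6C4 = 4: row 6 has {3,5,7,8}; col 4 has {1,2,3,6,7,9}; box has {1,2,3,5,7,8,9} → only 4 remains.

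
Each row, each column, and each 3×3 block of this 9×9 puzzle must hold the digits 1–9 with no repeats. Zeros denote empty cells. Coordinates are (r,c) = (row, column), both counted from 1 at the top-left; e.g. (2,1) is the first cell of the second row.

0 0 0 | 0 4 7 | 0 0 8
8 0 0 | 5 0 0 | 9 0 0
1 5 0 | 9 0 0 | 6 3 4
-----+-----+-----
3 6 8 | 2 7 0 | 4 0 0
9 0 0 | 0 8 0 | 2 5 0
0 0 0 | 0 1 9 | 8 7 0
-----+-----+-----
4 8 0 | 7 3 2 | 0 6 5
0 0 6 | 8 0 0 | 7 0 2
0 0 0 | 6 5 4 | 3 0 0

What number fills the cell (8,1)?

(3,5) = 2: row 3 has {1,3,4,5,6,9}; col 5 has {1,3,4,5,7,8}; box has {4,5,7,9} → only 2 remains.
(3,6) = 8: row 3 has {1,2,3,4,5,6,9}; col 6 has {2,4,7,9}; box has {2,4,5,7,9} → only 8 remains.
(4,6) = 5: row 4 has {2,3,4,6,7,8}; col 6 has {2,4,7,8,9}; box has {1,2,7,8,9} → only 5 remains.
(7,7) = 1: row 7 has {2,3,4,5,6,7,8}; col 7 has {2,3,4,6,7,8,9}; box has {2,3,5,6,7} → only 1 remains.
(8,1) = 5: row 8 has {2,6,7,8}; col 1 has {1,3,4,8,9}; box has {4,6,8} → only 5 remains.

5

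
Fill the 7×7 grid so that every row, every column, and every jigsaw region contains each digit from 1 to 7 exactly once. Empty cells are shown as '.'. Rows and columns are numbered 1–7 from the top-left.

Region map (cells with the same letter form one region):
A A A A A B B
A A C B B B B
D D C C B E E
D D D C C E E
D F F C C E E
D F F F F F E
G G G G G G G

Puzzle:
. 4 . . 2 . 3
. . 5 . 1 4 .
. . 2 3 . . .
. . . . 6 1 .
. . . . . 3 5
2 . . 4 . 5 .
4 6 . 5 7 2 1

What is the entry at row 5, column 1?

row 3, column 5 = 5 (sole candidate).
row 4, column 4 = 7 (sole candidate).
row 5, column 4 = 1 (sole candidate).
row 5, column 5 = 4 (sole candidate).
row 6, column 5 = 3 (sole candidate).
row 7, column 3 = 3 (sole candidate).
row 1, column 4 = 6 (sole candidate).
row 1, column 6 = 7 (sole candidate).
row 2, column 4 = 2 (sole candidate).
row 2, column 7 = 6 (sole candidate).
row 3, column 6 = 6 (sole candidate).
row 4, column 3 = 4 (sole candidate).
row 4, column 7 = 2 (sole candidate).
row 6, column 7 = 7 (sole candidate).
row 1, column 3 = 1 (sole candidate).
row 3, column 7 = 4 (sole candidate).
row 6, column 2 = 1 (sole candidate).
row 6, column 3 = 6 (sole candidate).
row 1, column 1 = 5 (sole candidate).
row 3, column 2 = 7 (sole candidate).
row 4, column 1 = 3 (sole candidate).
row 4, column 2 = 5 (sole candidate).
row 5, column 1 = 6: row 5 has {1,3,4,5}; col 1 has {2,3,4,5}; region has {2,3,4,5,7} → only 6 remains.

6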